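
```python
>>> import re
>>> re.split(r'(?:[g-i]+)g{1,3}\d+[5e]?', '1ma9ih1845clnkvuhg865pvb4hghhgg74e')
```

The pattern matches one or more of a character in [g-i] (non-capturing group); then 1 to 3 of the literal 'g', then one or more of a digit, then optionally one of [5e].
Matches to split on: at [16:21] → 'hg865'; at [25:34] → 'hghhgg74e'.
Each match becomes a cut point; 3 segments remain.

['1ma9ih1845clnkvu', 'pvb4', '']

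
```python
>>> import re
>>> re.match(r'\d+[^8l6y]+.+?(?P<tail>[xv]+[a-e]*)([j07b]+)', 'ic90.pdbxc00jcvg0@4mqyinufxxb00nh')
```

None

`re.match` won't scan ahead — the pattern has to work from the very first character.
Here position 0 doesn't satisfy it, so the call returns None.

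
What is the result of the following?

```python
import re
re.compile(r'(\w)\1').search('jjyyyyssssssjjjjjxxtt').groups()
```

('j',)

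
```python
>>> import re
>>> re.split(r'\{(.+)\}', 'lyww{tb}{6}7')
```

`re.split` interleaves the captured-group text with the surrounding fragments.

['lyww', 'tb}{6', '7']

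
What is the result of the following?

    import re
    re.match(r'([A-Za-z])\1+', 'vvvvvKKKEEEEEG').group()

The backreference `\1` re-matches whatever the first group consumed, character for character.
`match` is anchored at position 0; if the pattern doesn't fit there, it returns None.
The match spans [0:5] → 'vvvvv'.
Captured: group 1 = 'v'.

'vvvvv'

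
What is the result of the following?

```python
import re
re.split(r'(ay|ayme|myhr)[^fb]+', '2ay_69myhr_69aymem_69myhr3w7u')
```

The group in the pattern means `split` returns the separators' captures alongside the pieces.

['2', 'ay', '']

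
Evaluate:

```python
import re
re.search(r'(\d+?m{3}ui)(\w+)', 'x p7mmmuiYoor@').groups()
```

The match spans [3:13] → '7mmmuiYoor'.
Captured: group 1 = '7mmmui', group 2 = 'Yoor'.

('7mmmui', 'Yoor')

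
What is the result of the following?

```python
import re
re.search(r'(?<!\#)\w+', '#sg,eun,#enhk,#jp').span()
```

(2, 3)

`(?!…)`/`(?<!…)` only lets a position through if the neighbouring text does NOT match; no characters are consumed.
`re.search` scans for the first position where the pattern succeeds.
The match spans [2:3] → 'g'.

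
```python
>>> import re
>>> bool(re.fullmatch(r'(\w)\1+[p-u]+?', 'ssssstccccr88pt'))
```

`\1` is not a pattern — it's the concrete string captured by group 1, re-applied verbatim.
For `fullmatch`, every character of the input must be accounted for by the pattern.
Here there's no way to consume every character, so the call returns None, and `bool(None)` is False.

False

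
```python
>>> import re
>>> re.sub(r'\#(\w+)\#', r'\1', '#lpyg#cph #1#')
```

'lpygcph 1'

`\1` in the replacement pulls in group 1's text for each match.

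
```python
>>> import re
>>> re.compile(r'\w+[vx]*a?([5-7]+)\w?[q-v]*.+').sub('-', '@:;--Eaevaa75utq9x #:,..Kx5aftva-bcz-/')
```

'@:;---'

Pattern: one or more of a word character, then zero or more of one of [vx], then optionally a literal 'a'; then one or more of a character in [5-7] (captured); then optionally a word character, then zero or more of a character in [q-v], then one or more of any character.
Every occurrence is swapped for '-'.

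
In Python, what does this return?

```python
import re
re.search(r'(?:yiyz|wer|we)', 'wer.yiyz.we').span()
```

Branches in `(...|...)` are attempted left-to-right; the first branch that allows the whole pattern to succeed is taken.
The match spans [0:3] → 'wer'.

(0, 3)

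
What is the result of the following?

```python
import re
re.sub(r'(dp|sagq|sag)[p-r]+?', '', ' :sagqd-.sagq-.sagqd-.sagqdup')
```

' :d-.-.d-.dup'

Matches: at [2:6] → 'sagq'; at [9:13] → 'sagq'; at [15:19] → 'sagq'; at [22:26] → 'sagq'.
`sub` substitutes '' at each match site.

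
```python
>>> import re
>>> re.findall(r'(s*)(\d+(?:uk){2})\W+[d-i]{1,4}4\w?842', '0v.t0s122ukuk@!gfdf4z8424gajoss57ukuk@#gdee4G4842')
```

Pattern: zero or more of a literal 's' (captured); then one or more of a digit, then the literal 'uk' repeated 2 times (captured); then one or more of a non-word character, then 1 to 4 of a character in [d-i], then the literal '4'; then optionally a word character, then the literal '842'.
Walking the string: at [5:24] match 's122ukuk@!gfdf4z842', groups = ('s', '122ukuk').
Multiple groups make `findall` return tuples — one 2-tuple for the one match.

[('s', '122ukuk')]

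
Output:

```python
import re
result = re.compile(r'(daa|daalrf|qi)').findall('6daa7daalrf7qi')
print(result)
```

['daa', 'daa', 'qi']

Branches in `(...|...)` are attempted left-to-right; the first branch that allows the whole pattern to succeed is taken.
Because there's exactly one group, `findall` drops the full match and keeps group 1 from each hit.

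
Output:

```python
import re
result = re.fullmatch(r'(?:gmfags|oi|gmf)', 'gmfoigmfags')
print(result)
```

None

For `fullmatch`, every character of the input must be accounted for by the pattern.
Here the string isn't matched end-to-end, so the call returns None.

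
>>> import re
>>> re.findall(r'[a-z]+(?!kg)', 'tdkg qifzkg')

Because the assertion is negative and zero-width, positions next to the forbidden text are skipped.
Walking the string: at [0:4] → 'tdkg'; at [5:11] → 'qifzkg'.
No capturing groups, so `findall` returns the 2 full match strings.

['tdkg', 'qifzkg']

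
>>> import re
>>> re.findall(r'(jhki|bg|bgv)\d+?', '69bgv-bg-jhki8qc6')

['jhki']

With a single group, `findall` returns only what that group captured — 1 item.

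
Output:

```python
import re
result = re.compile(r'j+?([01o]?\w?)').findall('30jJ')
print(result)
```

['J']

Pattern: one or more of a literal 'j' (lazy); then optionally one of [01o], then optionally a word character (captured).
Scanning left to right: at [2:4] match 'jJ', group 1 = 'J'.
One capturing group, so `findall` returns just the captured substring from the one match — 1 in all.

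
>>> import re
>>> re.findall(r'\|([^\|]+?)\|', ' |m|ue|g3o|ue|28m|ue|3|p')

Matches: at [1:4] match '|m|', group 1 = 'm'; at [6:11] match '|g3o|', group 1 = 'g3o'; at [13:18] match '|28m|', group 1 = '28m'; at [20:23] match '|3|', group 1 = '3'.
Because there's exactly one group, `findall` drops the full match and keeps group 1 from each hit.

['m', 'g3o', '28m', '3']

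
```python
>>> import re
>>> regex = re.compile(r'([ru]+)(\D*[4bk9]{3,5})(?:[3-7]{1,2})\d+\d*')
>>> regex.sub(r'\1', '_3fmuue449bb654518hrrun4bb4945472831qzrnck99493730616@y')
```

'_3fmuuhrruqzr@y'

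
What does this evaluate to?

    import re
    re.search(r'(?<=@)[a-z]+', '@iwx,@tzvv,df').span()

(1, 4)

The positive lookaround only admits positions where the adjacent text matches; those characters stay outside the span.
`search` walks the string left to right and returns the first match it finds.
The match spans [1:4] → 'iwx'.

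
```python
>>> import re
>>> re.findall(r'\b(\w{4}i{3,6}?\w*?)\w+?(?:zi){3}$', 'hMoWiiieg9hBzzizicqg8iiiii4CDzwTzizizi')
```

The `?` after the quantifier makes it lazy — it takes as little as possible before letting the rest of the pattern try.
With a single group, `findall` returns only what that group captured — 1 item.

['hMoWiii']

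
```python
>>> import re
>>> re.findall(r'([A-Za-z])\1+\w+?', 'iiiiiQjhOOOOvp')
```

['i', 'O']

After group 1 captures some text, `\1` only succeeds where that same text appears again.
`findall` collects group 1 from each match (2 total).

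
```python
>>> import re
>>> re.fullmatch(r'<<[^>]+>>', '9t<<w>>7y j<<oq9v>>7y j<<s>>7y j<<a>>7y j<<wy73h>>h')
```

None

For `fullmatch`, every character of the input must be accounted for by the pattern.
Here the pattern can't cover the whole string, so the call returns None.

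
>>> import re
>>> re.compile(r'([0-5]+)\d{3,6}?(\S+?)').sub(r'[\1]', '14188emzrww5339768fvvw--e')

A `+?`/`*?`/`{m,n}?` starts at its minimum and grows only as far as needed for what follows to match.
The replacement refers to a captured group, so each match is rewritten using its own captured text.

'[14]mzrww[533]fvvw--e'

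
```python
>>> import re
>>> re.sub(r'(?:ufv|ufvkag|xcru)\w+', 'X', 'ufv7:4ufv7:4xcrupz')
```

`sub` substitutes 'X' at each match site.

'X:4X:4X'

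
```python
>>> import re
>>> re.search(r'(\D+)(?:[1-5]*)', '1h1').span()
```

(1, 3)

The pattern matches one or more of a non-digit (captured); then zero or more of a character in [1-5] (non-capturing group).
`re.search` scans for the first position where the pattern succeeds.
The match spans [1:3] → 'h1'.
Captured: group 1 = 'h'.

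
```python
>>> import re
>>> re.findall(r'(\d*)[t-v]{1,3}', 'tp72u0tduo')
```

['', '72', '0', '']

The pattern matches zero or more of a digit (captured); then 1 to 3 of a character in [t-v].
Matches: at [0:1] match 't', group 1 = ''; at [2:5] match '72u', group 1 = '72'; at [5:7] match '0t', group 1 = '0'; at [8:9] match 'u', group 1 = ''.
One capturing group, so `findall` returns just the captured substring from each match — 4 in all.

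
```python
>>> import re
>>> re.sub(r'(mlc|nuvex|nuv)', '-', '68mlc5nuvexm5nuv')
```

Alternation isn't longest-match — the leftmost alternative that fits at this position is chosen.
`sub` substitutes '-' at each match site.

'68-5-m5-'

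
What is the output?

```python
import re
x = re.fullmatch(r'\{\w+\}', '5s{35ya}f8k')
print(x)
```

None

`re.fullmatch` is like wrapping the pattern in `^…$` (in single-line mode).
Here there's no way to consume every character, so the call returns None.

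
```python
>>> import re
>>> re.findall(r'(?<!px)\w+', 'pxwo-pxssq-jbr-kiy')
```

['pxwo', 'pxssq', 'jbr', 'kiy']

Because the assertion is negative and zero-width, positions next to the forbidden text are skipped.
Scanning left to right: at [0:4] → 'pxwo'; at [5:10] → 'pxssq'; at [11:14] → 'jbr'; at [15:18] → 'kiy'.
`findall` yields the raw match text (4 of them) because the pattern has no groups.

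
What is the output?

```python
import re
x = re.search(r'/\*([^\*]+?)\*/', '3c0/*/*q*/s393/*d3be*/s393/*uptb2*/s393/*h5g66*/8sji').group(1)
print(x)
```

The match spans [5:10] → '/*q*/'.
Captured: group 1 = 'q'.

q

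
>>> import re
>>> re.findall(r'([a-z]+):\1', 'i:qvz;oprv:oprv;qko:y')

`\1` is not a pattern — it's the concrete string captured by group 1, re-applied verbatim.
Walking the string: at [6:15] match 'oprv:oprv', group 1 = 'oprv'.
Because there's exactly one group, `findall` drops the full match and keeps group 1 from the one hit.

['oprv']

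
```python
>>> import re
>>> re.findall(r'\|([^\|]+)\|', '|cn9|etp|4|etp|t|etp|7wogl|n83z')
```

With a single group, `findall` returns only what that group captured — 4 items.

['cn9', '4', 't', '7wogl']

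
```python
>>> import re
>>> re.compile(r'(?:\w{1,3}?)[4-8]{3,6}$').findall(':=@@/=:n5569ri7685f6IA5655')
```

['6IA5655']

This matches 1 to 3 of a word character (lazy) (non-capturing group); then 3 to 6 of a character in [4-8]; then anchored at the end.
Walking the string: at [19:26] → '6IA5655'.
Since nothing is captured, `findall` lists the 1 matched substring directly.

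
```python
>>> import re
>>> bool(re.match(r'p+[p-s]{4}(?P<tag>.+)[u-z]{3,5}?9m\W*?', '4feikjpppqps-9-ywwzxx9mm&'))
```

`match` is anchored at position 0; if the pattern doesn't fit there, it returns None.
Here the string doesn't start with a match, so the call returns None, and `bool(None)` is False.

False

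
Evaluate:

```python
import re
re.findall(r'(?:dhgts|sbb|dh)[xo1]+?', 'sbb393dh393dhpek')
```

[]

With no groups in the pattern, `findall` gives back each whole match — 0 here.
Nothing in the string satisfies the pattern, so the list is empty.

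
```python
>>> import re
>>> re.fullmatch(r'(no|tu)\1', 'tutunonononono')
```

`\1` is not a pattern — it's the concrete string captured by group 1, re-applied verbatim.
For `fullmatch`, every character of the input must be accounted for by the pattern.
Here the pattern can't cover the whole string, so the call returns None.

None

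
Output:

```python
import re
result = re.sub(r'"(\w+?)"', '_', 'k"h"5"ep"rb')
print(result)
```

Each match is replaced by '_'.

k_5_rb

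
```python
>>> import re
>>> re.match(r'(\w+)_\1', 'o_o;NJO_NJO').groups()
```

('o',)

The match spans [0:3] → 'o_o'.
Captured: group 1 = 'o'.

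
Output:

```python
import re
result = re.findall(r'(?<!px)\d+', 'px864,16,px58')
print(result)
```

Because the assertion is negative and zero-width, positions next to the forbidden text are skipped.
`findall` yields the raw match text (3 of them) because the pattern has no groups.

['64', '16', '8']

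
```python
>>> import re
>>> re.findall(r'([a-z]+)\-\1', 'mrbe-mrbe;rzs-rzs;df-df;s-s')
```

['mrbe', 'rzs', 'df', 's']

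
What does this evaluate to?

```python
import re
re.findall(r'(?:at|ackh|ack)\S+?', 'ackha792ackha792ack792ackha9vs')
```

['ackha', 'ackha', 'ack7', 'ackha']

`|` is ordered: at each position the engine commits to the first alternative that works.
Walking the string: at [0:5] → 'ackha'; at [8:13] → 'ackha'; at [16:20] → 'ack7'; at [22:27] → 'ackha'.
No capturing groups, so `findall` returns the 4 full match strings.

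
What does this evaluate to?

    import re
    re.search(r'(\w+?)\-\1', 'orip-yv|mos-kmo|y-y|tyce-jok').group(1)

The match spans [16:19] → 'y-y'.
Captured: group 1 = 'y'.

'y'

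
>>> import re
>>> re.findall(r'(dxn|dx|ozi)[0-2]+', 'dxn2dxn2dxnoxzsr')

Matches: at [0:4] match 'dxn2', group 1 = 'dxn'; at [4:8] match 'dxn2', group 1 = 'dxn'.
Because there's exactly one group, `findall` drops the full match and keeps group 1 from each hit.

['dxn', 'dxn']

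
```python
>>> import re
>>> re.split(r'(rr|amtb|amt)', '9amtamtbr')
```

['9', 'amt', '', 'amtb', 'r']

Branches in `(...|...)` are attempted left-to-right; the first branch that allows the whole pattern to succeed is taken.
Matches to split on: at [1:4] → 'amt'; at [4:8] → 'amtb'.
`re.split` interleaves the captured-group text with the surrounding fragments.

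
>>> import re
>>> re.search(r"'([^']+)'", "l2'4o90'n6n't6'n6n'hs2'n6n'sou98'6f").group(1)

'4o90'

The match spans [2:8] → "'4o90'".
Captured: group 1 = '4o90'.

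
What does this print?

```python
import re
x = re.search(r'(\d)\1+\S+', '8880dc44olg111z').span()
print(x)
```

`\1` is not a pattern — it's the concrete string captured by group 1, re-applied verbatim.
`re.search` tries every starting position until one works.
The match spans [0:15] → '8880dc44olg111z'.
Captured: group 1 = '8'.

(0, 15)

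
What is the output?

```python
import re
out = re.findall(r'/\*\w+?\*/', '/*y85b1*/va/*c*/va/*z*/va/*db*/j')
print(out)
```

['/*y85b1*/', '/*c*/', '/*z*/', '/*db*/']

Scanning left to right: at [0:9] → '/*y85b1*/'; at [11:16] → '/*c*/'; at [18:23] → '/*z*/'; at [25:31] → '/*db*/'.
Since nothing is captured, `findall` lists the 4 matched substrings directly.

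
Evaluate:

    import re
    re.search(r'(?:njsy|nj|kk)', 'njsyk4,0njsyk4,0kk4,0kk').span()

Branches in `(...|...)` are attempted left-to-right; the first branch that allows the whole pattern to succeed is taken.
The match spans [0:4] → 'njsy'.

(0, 4)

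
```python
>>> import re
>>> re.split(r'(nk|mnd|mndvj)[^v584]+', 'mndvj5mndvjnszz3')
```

Because the pattern has a capturing group, `split` also inserts each captured text between the pieces.

['mndvj5', 'mndvj', '']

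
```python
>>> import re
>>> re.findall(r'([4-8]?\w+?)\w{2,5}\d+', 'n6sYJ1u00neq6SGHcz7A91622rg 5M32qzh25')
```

['n', 'u', 'S', 'A', '5M']

A `+?`/`*?`/`{m,n}?` starts at its minimum and grows only as far as needed for what follows to match.
`findall` collects group 1 from each match (5 total).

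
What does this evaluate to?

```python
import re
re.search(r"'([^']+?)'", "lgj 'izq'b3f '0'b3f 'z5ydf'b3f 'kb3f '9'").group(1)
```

'izq'

The match spans [4:9] → "'izq'".
Captured: group 1 = 'izq'.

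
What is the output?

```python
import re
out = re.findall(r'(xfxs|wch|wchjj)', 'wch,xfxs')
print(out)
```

One capturing group, so `findall` returns just the captured substring from each match — 2 in all.

['wch', 'xfxs']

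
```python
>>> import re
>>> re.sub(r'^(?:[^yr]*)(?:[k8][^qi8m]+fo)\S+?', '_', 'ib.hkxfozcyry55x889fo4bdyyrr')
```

'_cyry55x889fo4bdyyrr'

This matches anchored at the start of the string; then zero or more of any character except [yr] (non-capturing group); then one of [k8], then one or more of any character except [qi8m], then the literal 'fo' (non-capturing group); then one or more of a non-whitespace character (lazy).
Matches: at [0:9] → 'ib.hkxfoz'.
`sub` substitutes '_' at each match site.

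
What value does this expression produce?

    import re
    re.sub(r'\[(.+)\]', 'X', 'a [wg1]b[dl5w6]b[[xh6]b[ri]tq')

'a Xtq'

Matches: at [2:27] → '[wg1]b[dl5w6]b[[xh6]b[ri]'.
Every occurrence is swapped for 'X'.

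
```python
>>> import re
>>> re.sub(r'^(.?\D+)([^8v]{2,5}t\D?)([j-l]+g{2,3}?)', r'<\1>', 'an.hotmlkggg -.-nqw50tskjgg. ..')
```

Pattern: anchored at the start of the string; then optionally any character, then one or more of a non-digit (captured); then 2 to 5 of any character except [8v], then a literal 't', then optionally a non-digit (captured); then one or more of a character in [j-l], then 2 to 3 of the literal 'g' (lazy) (captured).
Matches: at [0:27] → 'an.hotmlkggg -.-nqw50tskjgg'.
Each match is replaced using the text its own group 1 captured.

'<an.hotmlkggg -.-nqw>. ..'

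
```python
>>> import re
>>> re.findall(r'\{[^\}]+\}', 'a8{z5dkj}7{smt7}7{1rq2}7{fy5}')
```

['{z5dkj}', '{smt7}', '{1rq2}', '{fy5}']

Walking the string: at [2:9] → '{z5dkj}'; at [10:16] → '{smt7}'; at [17:23] → '{1rq2}'; at [24:29] → '{fy5}'.
With no groups in the pattern, `findall` gives back each whole match — 4 here.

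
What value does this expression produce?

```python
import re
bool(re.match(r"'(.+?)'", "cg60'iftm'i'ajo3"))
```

False

`re.match` only tries the pattern at the start of the string.
Here the pattern fails at index 0, so the call returns None, and `bool(None)` is False.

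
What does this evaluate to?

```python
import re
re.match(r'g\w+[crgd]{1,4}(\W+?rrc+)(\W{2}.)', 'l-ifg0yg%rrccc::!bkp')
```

None

With `match`, the pattern is implicitly anchored at the beginning.
Here the pattern fails at index 0, so the call returns None.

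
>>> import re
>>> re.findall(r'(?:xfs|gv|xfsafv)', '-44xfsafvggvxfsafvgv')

Alternation isn't longest-match — the leftmost alternative that fits at this position is chosen.
With no groups in the pattern, `findall` gives back each whole match — 4 here.

['xfs', 'gv', 'xfs', 'gv']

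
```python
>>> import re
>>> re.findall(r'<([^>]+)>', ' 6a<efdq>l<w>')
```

['efdq', 'w']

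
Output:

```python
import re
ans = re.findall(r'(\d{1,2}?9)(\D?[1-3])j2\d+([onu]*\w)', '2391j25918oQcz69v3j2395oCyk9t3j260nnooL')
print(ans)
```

Pattern: 1 to 2 of a digit (lazy), then the literal '9' (captured); then optionally a non-digit, then a character in [1-3] (captured); then the literal 'j2', then one or more of a digit; then zero or more of one of [onu], then a word character (captured).
Scanning left to right: at [0:12] match '2391j25918oQ', groups = ('239', '1', 'oQ'); at [14:25] match '69v3j2395oC', groups = ('69', 'v3', 'oC').
With 3 capturing groups, `findall` returns a 3-tuple per match.

[('239', '1', 'oQ'), ('69', 'v3', 'oC')]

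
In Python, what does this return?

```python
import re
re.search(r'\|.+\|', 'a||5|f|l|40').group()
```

Unlike `match`, `search` isn't anchored — it looks for the pattern anywhere in the string.
The match spans [1:9] → '||5|f|l|'.

'||5|f|l|'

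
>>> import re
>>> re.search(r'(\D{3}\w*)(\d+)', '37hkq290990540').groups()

('hkq29099054', '0')

The match spans [2:14] → 'hkq290990540'.
Captured: group 1 = 'hkq29099054', group 2 = '0'.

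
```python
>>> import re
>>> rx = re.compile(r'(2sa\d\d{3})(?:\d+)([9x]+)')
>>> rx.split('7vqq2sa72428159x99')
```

['7vqq', '2sa7242', 'x99', '']

The group in the pattern means `split` returns the separators' captures alongside the pieces.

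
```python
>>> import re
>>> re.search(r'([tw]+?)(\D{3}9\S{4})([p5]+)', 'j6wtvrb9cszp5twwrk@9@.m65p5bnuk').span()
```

(2, 13)

The pattern matches one or more of one of [tw] (lazy) (captured); then exactly 3 of a non-digit, then a literal '9', then exactly 4 of a non-whitespace character (captured); then one or more of one of [p5] (captured).
`search` walks the string left to right and returns the first match it finds.
The match spans [2:13] → 'wtvrb9cszp5'.
Captured: group 1 = 'wt', group 2 = 'vrb9cszp', group 3 = '5'.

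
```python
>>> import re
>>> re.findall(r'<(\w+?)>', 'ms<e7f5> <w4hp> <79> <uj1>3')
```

['e7f5', 'w4hp', '79', 'uj1']

Matches: at [2:8] match '<e7f5>', group 1 = 'e7f5'; at [9:15] match '<w4hp>', group 1 = 'w4hp'; at [16:20] match '<79>', group 1 = '79'; at [21:26] match '<uj1>', group 1 = 'uj1'.
One capturing group, so `findall` returns just the captured substring from each match — 4 in all.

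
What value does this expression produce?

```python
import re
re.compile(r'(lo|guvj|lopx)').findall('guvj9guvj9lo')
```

Walking the string: at [0:4] match 'guvj', group 1 = 'guvj'; at [5:9] match 'guvj', group 1 = 'guvj'; at [10:12] match 'lo', group 1 = 'lo'.
One capturing group, so `findall` returns just the captured substring from each match — 3 in all.

['guvj', 'guvj', 'lo']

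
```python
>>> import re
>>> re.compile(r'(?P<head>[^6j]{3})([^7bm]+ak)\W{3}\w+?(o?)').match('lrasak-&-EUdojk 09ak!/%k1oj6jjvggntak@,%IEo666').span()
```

(0, 41)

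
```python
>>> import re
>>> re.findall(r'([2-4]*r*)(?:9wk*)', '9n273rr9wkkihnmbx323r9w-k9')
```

['3rr', '323r']

The pattern matches zero or more of a character in [2-4], then zero or more of the literal 'r' (captured); then the literal '9w', then zero or more of a literal 'k' (non-capturing group).
One capturing group, so `findall` returns just the captured substring from each match — 2 in all.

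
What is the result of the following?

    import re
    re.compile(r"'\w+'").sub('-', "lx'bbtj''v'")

'lx--'

Matches: at [2:8] → "'bbtj'"; at [8:11] → "'v'".
`sub` substitutes '-' at each match site.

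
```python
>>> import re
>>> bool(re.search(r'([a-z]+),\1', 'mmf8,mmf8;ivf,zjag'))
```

False

The backreference `\1` re-matches whatever the first group consumed, character for character.
`re.search` tries every starting position until one works.
Here no position works, so the call returns None, and `bool(None)` is False.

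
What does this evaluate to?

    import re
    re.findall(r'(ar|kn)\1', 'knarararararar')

['ar', 'ar', 'ar']

A backreference is literal: `\1` must see the identical characters the first group matched.
Because there's exactly one group, `findall` drops the full match and keeps group 1 from each hit.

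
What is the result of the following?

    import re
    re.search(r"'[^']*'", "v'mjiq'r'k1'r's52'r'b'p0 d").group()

The match spans [1:7] → "'mjiq'".

"'mjiq'"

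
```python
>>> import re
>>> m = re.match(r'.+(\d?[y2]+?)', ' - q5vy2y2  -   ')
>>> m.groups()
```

This matches one or more of any character; then optionally a digit, then one or more of one of [y2] (lazy) (captured).
`re.match` only tries the pattern at the start of the string.
The match spans [0:10] → ' - q5vy2y2'.
Captured: group 1 = '2'.

('2',)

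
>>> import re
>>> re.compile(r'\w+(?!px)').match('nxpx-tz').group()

The negative lookahead/lookbehind blocks any match where the forbidden context is present.
`re.match` only tries the pattern at the start of the string.
The match spans [0:4] → 'nxpx'.

'nxpx'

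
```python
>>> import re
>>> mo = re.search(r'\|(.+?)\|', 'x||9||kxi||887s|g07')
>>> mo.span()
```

(1, 5)

`re.search` tries every starting position until one works.
The match spans [1:5] → '||9|'.
Captured: group 1 = '|9'.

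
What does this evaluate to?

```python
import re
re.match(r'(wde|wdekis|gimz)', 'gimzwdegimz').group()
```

`match` is anchored at position 0; if the pattern doesn't fit there, it returns None.
The match spans [0:4] → 'gimz'.
Captured: group 1 = 'gimz'.

'gimz'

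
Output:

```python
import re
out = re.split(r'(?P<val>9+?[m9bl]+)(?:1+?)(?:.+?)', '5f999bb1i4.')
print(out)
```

['5f', '999bb', '4.']

Lazy quantifiers expand one character at a time until the remainder of the pattern can match.
Because the pattern has a capturing group, `split` also inserts each captured text between the pieces.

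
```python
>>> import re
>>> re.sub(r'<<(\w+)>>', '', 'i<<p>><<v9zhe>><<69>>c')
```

Each match is replaced by ''.

'ic'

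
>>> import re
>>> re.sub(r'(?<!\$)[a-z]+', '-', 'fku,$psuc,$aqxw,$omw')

'-,$p-,$a-,$o-'

The negative lookahead/lookbehind blocks any match where the forbidden context is present.
Each match is replaced by '-'.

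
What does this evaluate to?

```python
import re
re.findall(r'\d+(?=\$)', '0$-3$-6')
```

Lookahead/lookbehind check context without consuming it, so the matched span excludes the asserted characters.
Matches: at [0:1] → '0'; at [3:4] → '3'.
Since nothing is captured, `findall` lists the 2 matched substrings directly.

['0', '3']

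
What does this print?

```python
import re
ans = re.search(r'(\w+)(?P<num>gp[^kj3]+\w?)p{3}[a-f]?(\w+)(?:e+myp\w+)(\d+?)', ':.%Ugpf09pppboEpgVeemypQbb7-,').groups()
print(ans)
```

('U', 'gpf09', 'oEpgVe', '7')

This matches one or more of a word character (captured); then the literal 'gp', then one or more of any character except [kj3], then optionally a word character (captured as 'num'); then exactly 3 of the literal 'p', then optionally a character in [a-f]; then one or more of a word character (captured); then one or more of a literal 'e', then the literal 'myp', then one or more of a word character (non-capturing group); then one or more of a digit (lazy) (captured).
`search` walks the string left to right and returns the first match it finds.
The match spans [3:27] → 'Ugpf09pppboEpgVeemypQbb7'.
Captured: group 1 = 'U', group 2 = 'gpf09', group 3 = 'oEpgVe', group 4 = '7'.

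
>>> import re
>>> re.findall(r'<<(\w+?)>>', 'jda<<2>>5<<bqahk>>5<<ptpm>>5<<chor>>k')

`findall` collects group 1 from each match (4 total).

['2', 'bqahk', 'ptpm', 'chor']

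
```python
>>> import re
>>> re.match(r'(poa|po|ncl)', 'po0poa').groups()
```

`match` is anchored at position 0; if the pattern doesn't fit there, it returns None.
The match spans [0:2] → 'po'.
Captured: group 1 = 'po'.

('po',)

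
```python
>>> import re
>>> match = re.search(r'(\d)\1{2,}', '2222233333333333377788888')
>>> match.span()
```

The backreference `\1` re-matches whatever the first group consumed, character for character.
`re.search` scans for the first position where the pattern succeeds.
The match spans [0:5] → '22222'.
Captured: group 1 = '2'.

(0, 5)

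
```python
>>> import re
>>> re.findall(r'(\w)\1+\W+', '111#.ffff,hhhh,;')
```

['1', 'f', 'h']

A backreference is literal: `\1` must see the identical characters the first group matched.
Matches: at [0:5] match '111#.', group 1 = '1'; at [5:10] match 'ffff,', group 1 = 'f'; at [10:16] match 'hhhh,;', group 1 = 'h'.
Because there's exactly one group, `findall` drops the full match and keeps group 1 from each hit.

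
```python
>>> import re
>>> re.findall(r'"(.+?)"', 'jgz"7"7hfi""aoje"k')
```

['7', '"aoje']

Walking the string: at [3:6] match '"7"', group 1 = '7'; at [10:17] match '""aoje"', group 1 = '"aoje'.
Because there's exactly one group, `findall` drops the full match and keeps group 1 from each hit.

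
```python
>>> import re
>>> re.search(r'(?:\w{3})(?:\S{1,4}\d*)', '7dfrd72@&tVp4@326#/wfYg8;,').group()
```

'7dfrd72'

The match spans [0:7] → '7dfrd72'.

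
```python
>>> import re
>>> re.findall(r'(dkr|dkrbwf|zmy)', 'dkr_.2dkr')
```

['dkr', 'dkr']

Walking the string: at [0:3] match 'dkr', group 1 = 'dkr'; at [6:9] match 'dkr', group 1 = 'dkr'.
With a single group, `findall` returns only what that group captured — 2 items.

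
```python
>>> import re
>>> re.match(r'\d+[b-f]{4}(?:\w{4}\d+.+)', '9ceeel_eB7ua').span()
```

The pattern matches one or more of a digit, then exactly 4 of a character in [b-f]; then exactly 4 of a word character, then one or more of a digit, then one or more of any character (non-capturing group).
`re.match` only tries the pattern at the start of the string.
The match spans [0:12] → '9ceeel_eB7ua'.

(0, 12)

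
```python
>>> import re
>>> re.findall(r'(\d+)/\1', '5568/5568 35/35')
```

['5568', '35']

`\1` has to match the exact text group 1 already captured.
Because there's exactly one group, `findall` drops the full match and keeps group 1 from each hit.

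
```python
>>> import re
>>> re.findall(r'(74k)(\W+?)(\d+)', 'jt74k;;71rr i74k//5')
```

This matches the literal '74', then the literal 'k' (captured); then one or more of a non-word character (lazy) (captured); then one or more of a digit (captured).
Scanning left to right: at [2:9] match '74k;;71', groups = ('74k', ';;', '71'); at [13:19] match '74k//5', groups = ('74k', '//', '5').
`findall` packs the 3 group values into a tuple for every match.

[('74k', ';;', '71'), ('74k', '//', '5')]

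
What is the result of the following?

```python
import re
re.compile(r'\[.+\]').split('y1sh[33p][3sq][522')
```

Matches to split on: at [4:14] → '[33p][3sq]'.
Splitting on the pattern gives 2 pieces.

['y1sh', '[522']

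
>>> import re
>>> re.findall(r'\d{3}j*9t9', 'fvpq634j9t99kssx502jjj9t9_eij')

['634j9t9', '502jjj9t9']

`findall` yields the raw match text (2 of them) because the pattern has no groups.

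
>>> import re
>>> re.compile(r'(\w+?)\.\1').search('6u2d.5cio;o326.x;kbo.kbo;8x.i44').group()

'kbo.kbo'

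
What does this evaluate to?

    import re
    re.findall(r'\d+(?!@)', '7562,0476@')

`(?!…)`/`(?<!…)` only lets a position through if the neighbouring text does NOT match; no characters are consumed.
Walking the string: at [0:4] → '7562'; at [5:8] → '047'.
No capturing groups, so `findall` returns the 2 full match strings.

['7562', '047']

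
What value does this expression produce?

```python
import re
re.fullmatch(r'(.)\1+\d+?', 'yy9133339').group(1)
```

'y'

After group 1 captures some text, `\1` only succeeds where that same text appears again.
`re.fullmatch` requires the pattern to consume the entire string.
The match spans [0:9] → 'yy9133339'.
Captured: group 1 = 'y'.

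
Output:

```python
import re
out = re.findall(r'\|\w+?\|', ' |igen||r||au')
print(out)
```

Walking the string: at [1:7] → '|igen|'; at [7:10] → '|r|'.
No capturing groups, so `findall` returns the 2 full match strings.

['|igen|', '|r|']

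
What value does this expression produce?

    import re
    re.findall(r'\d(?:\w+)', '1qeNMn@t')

['1qeNMn']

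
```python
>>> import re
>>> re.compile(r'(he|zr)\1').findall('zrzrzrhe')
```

After group 1 captures some text, `\1` only succeeds where that same text appears again.
Scanning left to right: at [0:4] match 'zrzr', group 1 = 'zr'.
Because there's exactly one group, `findall` drops the full match and keeps group 1 from the one hit.

['zr']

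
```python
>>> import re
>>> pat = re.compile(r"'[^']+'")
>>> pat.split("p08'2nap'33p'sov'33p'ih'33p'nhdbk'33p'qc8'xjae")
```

['p08', '33p', '33p', '33p', '33p', 'xjae']

The string is cut at each match, leaving 6 pieces.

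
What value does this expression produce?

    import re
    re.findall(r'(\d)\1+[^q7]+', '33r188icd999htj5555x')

The backreference `\1` re-matches whatever the first group consumed, character for character.
`findall` collects group 1 from the one match (1 total).

['3']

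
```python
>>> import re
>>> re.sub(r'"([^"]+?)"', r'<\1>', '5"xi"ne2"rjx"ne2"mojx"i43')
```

Matches: at [1:5] → '"xi"'; at [8:13] → '"rjx"'; at [16:22] → '"mojx"'.
The replacement refers to a captured group, so each match is rewritten using its own captured text.

'5<xi>ne2<rjx>ne2<mojx>i43'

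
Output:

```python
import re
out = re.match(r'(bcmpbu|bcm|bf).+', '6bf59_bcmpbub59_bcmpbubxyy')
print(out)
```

None

`match` is anchored at position 0; if the pattern doesn't fit there, it returns None.
Here position 0 doesn't satisfy it, so the call returns None.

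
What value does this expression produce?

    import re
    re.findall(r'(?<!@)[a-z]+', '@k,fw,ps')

The negative lookahead/lookbehind blocks any match where the forbidden context is present.
Walking the string: at [3:5] → 'fw'; at [6:8] → 'ps'.
No capturing groups, so `findall` returns the 2 full match strings.

['fw', 'ps']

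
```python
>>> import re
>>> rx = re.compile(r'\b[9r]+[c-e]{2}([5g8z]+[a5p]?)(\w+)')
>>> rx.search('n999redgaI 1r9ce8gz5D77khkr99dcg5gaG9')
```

This matches a word boundary (`\b`, zero-width); then one or more of one of [9r], then exactly 2 of a character in [c-e]; then one or more of one of [5g8z], then optionally one of [a5p] (captured); then one or more of a word character (captured).
`re.search` scans for the first position where the pattern succeeds.
Here no position works, so the call returns None.

None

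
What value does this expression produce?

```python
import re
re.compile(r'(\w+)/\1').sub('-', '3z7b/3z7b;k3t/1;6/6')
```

'-;k3t/1;-'

The backreference `\1` re-matches whatever the first group consumed, character for character.
Matches: at [0:9] → '3z7b/3z7b'; at [16:19] → '6/6'.
`sub` substitutes '-' at each match site.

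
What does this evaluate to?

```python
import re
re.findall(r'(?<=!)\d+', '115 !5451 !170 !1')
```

['5451', '170', '1']

Because the assertion is zero-width, the text it checks is not consumed and won't appear in the result.
With no groups in the pattern, `findall` gives back each whole match — 3 here.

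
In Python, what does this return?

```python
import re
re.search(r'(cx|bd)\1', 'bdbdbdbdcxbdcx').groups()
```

('bd',)

The match spans [0:4] → 'bdbd'.
Captured: group 1 = 'bd'.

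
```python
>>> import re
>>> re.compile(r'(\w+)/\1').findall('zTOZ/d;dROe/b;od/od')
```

A backreference is literal: `\1` must see the identical characters the first group matched.
Walking the string: at [14:19] match 'od/od', group 1 = 'od'.
With a single group, `findall` returns only what that group captured — 1 item.

['od']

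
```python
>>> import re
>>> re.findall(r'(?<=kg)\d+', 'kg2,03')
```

['2']

Because the assertion is zero-width, the text it checks is not consumed and won't appear in the result.
Matches: at [2:3] → '2'.
`findall` yields the raw match text (1 of them) because the pattern has no groups.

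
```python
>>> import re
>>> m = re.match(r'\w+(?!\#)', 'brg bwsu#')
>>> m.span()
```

(0, 3)

`re.match` won't scan ahead — the pattern has to work from the very first character.
The match spans [0:3] → 'brg'.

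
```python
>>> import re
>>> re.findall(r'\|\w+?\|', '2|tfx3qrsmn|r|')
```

['|tfx3qrsmn|']

Matches: at [1:12] → '|tfx3qrsmn|'.
`findall` yields the raw match text (1 of them) because the pattern has no groups.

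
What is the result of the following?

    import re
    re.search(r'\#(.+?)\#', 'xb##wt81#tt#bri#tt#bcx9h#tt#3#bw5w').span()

(2, 9)

`re.search` scans for the first position where the pattern succeeds.
The match spans [2:9] → '##wt81#'.
Captured: group 1 = '#wt81'.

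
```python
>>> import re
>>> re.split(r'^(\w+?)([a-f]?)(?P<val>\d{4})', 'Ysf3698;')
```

['', 'Ys', 'f', '3698', ';']

Pattern: anchored at the start of the string; then one or more of a word character (lazy) (captured); then optionally a character in [a-f] (captured); then exactly 4 of a digit (captured as 'val').
A `+?`/`*?`/`{m,n}?` starts at its minimum and grows only as far as needed for what follows to match.
Matches to split on: at [0:7] → 'Ysf3698'.
With a capturing group present, the delimiter's captured portion is kept in the result list.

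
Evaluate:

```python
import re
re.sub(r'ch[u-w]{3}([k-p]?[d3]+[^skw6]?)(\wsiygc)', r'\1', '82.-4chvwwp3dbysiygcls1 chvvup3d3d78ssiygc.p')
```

This matches the literal 'ch', then exactly 3 of a character in [u-w]; then optionally a character in [k-p], then one or more of one of [d3], then optionally any character except [skw6] (captured); then a word character, then the literal 'si', then the literal 'ygc' (captured).
Each match is replaced using the text its own group 1 captured.

'82.-4p3dbls1 chvvup3d3d78ssiygc.p'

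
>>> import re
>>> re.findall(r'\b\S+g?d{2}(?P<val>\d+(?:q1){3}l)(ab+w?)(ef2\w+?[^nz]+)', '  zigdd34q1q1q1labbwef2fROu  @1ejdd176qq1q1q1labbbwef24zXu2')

With 3 capturing groups, `findall` returns a 3-tuple per match.

[('34q1q1q1l', 'abbw', 'ef2fROu  @1ejdd176qq1q1q1labbbwef24')]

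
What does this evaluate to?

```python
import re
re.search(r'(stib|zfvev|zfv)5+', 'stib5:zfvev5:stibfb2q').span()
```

(0, 5)

`search` walks the string left to right and returns the first match it finds.
The match spans [0:5] → 'stib5'.
Captured: group 1 = 'stib'.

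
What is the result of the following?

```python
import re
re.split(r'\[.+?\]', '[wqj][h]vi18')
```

Matches to split on: at [0:5] → '[wqj]'; at [5:8] → '[h]'.
Each match becomes a cut point; 3 segments remain.

['', '', 'vi18']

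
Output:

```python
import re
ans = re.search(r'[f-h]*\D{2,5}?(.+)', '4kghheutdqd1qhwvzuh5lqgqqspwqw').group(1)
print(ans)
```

hheutdqd1qhwvzuh5lqgqqspwqw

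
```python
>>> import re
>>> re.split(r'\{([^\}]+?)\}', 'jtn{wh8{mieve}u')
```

['jtn', 'wh8{mieve', 'u']

Because the pattern has a capturing group, `split` also inserts each captured text between the pieces.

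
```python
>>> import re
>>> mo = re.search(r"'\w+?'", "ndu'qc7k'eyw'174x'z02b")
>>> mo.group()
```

"'qc7k'"

`re.search` scans for the first position where the pattern succeeds.
The match spans [3:9] → "'qc7k'".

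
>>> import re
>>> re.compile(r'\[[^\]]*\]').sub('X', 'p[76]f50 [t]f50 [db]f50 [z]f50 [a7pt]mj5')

'pXf50 Xf50 Xf50 Xf50 Xmj5'

Matches: at [1:5] → '[76]'; at [9:12] → '[t]'; at [16:20] → '[db]'; at [24:27] → '[z]'; at [31:37] → '[a7pt]'.
Every occurrence is swapped for 'X'.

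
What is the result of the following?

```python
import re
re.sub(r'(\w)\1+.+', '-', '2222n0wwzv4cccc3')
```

The backreference `\1` re-matches whatever the first group consumed, character for character.
Matches: at [0:16] → '2222n0wwzv4cccc3'.
`sub` substitutes '-' at each match site.

'-'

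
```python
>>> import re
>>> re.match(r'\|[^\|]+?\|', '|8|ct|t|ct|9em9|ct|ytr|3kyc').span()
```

(0, 3)

`match` is anchored at position 0; if the pattern doesn't fit there, it returns None.
The match spans [0:3] → '|8|'.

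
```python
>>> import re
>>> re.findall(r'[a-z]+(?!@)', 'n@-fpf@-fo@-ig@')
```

['fp', 'f', 'i']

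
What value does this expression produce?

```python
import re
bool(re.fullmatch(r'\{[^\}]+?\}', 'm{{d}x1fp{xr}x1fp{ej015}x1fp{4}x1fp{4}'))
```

False

`re.fullmatch` requires the pattern to consume the entire string.
Here there's no way to consume every character, so the call returns None, and `bool(None)` is False.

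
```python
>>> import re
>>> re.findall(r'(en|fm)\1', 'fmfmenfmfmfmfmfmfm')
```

`\1` is not a pattern — it's the concrete string captured by group 1, re-applied verbatim.
With a single group, `findall` returns only what that group captured — 4 items.

['fm', 'fm', 'fm', 'fm']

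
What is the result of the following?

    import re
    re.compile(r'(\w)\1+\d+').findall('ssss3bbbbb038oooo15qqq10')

['s', 'b', 'o', 'q']

A backreference is literal: `\1` must see the identical characters the first group matched.
Scanning left to right: at [0:5] match 'ssss3', group 1 = 's'; at [5:13] match 'bbbbb038', group 1 = 'b'; at [13:19] match 'oooo15', group 1 = 'o'; at [19:24] match 'qqq10', group 1 = 'q'.
With a single group, `findall` returns only what that group captured — 4 items.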